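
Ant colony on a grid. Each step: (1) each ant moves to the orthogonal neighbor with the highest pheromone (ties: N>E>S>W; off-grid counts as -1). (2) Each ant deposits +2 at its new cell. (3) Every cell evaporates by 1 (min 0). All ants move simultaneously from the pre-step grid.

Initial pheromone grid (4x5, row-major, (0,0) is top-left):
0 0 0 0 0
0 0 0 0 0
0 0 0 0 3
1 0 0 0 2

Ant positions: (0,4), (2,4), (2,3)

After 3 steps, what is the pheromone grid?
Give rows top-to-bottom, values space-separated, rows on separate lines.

After step 1: ants at (1,4),(3,4),(2,4)
  0 0 0 0 0
  0 0 0 0 1
  0 0 0 0 4
  0 0 0 0 3
After step 2: ants at (2,4),(2,4),(3,4)
  0 0 0 0 0
  0 0 0 0 0
  0 0 0 0 7
  0 0 0 0 4
After step 3: ants at (3,4),(3,4),(2,4)
  0 0 0 0 0
  0 0 0 0 0
  0 0 0 0 8
  0 0 0 0 7

0 0 0 0 0
0 0 0 0 0
0 0 0 0 8
0 0 0 0 7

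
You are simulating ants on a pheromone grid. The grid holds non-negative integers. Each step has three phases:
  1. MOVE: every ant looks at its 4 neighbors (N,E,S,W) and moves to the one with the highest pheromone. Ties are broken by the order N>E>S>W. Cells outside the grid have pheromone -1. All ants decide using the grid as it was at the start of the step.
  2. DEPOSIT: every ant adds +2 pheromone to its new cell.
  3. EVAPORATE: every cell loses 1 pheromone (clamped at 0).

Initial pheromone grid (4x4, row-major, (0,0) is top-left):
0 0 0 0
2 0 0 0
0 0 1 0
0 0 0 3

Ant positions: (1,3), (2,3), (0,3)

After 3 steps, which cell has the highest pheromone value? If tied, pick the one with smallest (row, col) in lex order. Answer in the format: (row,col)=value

Step 1: ant0:(1,3)->N->(0,3) | ant1:(2,3)->S->(3,3) | ant2:(0,3)->S->(1,3)
  grid max=4 at (3,3)
Step 2: ant0:(0,3)->S->(1,3) | ant1:(3,3)->N->(2,3) | ant2:(1,3)->N->(0,3)
  grid max=3 at (3,3)
Step 3: ant0:(1,3)->N->(0,3) | ant1:(2,3)->S->(3,3) | ant2:(0,3)->S->(1,3)
  grid max=4 at (3,3)
Final grid:
  0 0 0 3
  0 0 0 3
  0 0 0 0
  0 0 0 4
Max pheromone 4 at (3,3)

Answer: (3,3)=4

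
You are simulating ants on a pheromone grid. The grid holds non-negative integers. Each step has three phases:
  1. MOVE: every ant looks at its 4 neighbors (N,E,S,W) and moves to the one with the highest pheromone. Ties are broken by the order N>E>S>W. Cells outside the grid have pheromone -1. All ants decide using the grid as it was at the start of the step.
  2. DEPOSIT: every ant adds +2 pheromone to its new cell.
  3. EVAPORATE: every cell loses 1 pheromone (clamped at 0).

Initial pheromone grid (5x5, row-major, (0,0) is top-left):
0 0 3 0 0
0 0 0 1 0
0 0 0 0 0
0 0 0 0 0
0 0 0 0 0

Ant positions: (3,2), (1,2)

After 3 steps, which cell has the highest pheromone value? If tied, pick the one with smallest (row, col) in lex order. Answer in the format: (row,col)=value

Answer: (0,2)=6

Derivation:
Step 1: ant0:(3,2)->N->(2,2) | ant1:(1,2)->N->(0,2)
  grid max=4 at (0,2)
Step 2: ant0:(2,2)->N->(1,2) | ant1:(0,2)->E->(0,3)
  grid max=3 at (0,2)
Step 3: ant0:(1,2)->N->(0,2) | ant1:(0,3)->W->(0,2)
  grid max=6 at (0,2)
Final grid:
  0 0 6 0 0
  0 0 0 0 0
  0 0 0 0 0
  0 0 0 0 0
  0 0 0 0 0
Max pheromone 6 at (0,2)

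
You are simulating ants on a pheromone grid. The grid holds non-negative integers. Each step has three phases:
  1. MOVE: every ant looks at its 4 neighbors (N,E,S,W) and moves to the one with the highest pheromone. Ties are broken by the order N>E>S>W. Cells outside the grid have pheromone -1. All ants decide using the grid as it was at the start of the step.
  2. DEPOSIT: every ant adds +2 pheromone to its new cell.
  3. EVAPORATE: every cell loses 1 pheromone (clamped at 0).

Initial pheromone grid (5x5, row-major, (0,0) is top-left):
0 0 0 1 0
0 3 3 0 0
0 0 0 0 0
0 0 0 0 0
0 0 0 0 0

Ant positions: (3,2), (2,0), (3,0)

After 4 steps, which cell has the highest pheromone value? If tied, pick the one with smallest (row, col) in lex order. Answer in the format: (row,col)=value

Step 1: ant0:(3,2)->N->(2,2) | ant1:(2,0)->N->(1,0) | ant2:(3,0)->N->(2,0)
  grid max=2 at (1,1)
Step 2: ant0:(2,2)->N->(1,2) | ant1:(1,0)->E->(1,1) | ant2:(2,0)->N->(1,0)
  grid max=3 at (1,1)
Step 3: ant0:(1,2)->W->(1,1) | ant1:(1,1)->E->(1,2) | ant2:(1,0)->E->(1,1)
  grid max=6 at (1,1)
Step 4: ant0:(1,1)->E->(1,2) | ant1:(1,2)->W->(1,1) | ant2:(1,1)->E->(1,2)
  grid max=7 at (1,1)
Final grid:
  0 0 0 0 0
  0 7 7 0 0
  0 0 0 0 0
  0 0 0 0 0
  0 0 0 0 0
Max pheromone 7 at (1,1)

Answer: (1,1)=7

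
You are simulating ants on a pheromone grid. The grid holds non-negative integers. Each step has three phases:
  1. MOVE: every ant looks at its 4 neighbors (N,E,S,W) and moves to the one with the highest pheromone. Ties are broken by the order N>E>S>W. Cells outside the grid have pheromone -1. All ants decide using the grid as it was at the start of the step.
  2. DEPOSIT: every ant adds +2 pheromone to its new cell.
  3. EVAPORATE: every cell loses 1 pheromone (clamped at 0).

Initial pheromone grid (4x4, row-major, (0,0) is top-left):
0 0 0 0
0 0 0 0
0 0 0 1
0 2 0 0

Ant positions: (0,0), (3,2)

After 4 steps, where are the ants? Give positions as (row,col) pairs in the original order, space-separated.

Step 1: ant0:(0,0)->E->(0,1) | ant1:(3,2)->W->(3,1)
  grid max=3 at (3,1)
Step 2: ant0:(0,1)->E->(0,2) | ant1:(3,1)->N->(2,1)
  grid max=2 at (3,1)
Step 3: ant0:(0,2)->E->(0,3) | ant1:(2,1)->S->(3,1)
  grid max=3 at (3,1)
Step 4: ant0:(0,3)->S->(1,3) | ant1:(3,1)->N->(2,1)
  grid max=2 at (3,1)

(1,3) (2,1)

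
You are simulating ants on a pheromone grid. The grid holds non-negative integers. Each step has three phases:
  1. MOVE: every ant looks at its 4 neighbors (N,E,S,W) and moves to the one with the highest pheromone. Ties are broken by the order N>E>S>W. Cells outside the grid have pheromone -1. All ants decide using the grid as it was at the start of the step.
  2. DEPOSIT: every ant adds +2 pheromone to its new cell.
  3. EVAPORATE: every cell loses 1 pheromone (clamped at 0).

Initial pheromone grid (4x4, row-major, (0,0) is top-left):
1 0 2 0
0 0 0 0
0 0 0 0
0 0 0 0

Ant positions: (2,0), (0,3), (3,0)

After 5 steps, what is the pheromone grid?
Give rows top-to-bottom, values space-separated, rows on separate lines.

After step 1: ants at (1,0),(0,2),(2,0)
  0 0 3 0
  1 0 0 0
  1 0 0 0
  0 0 0 0
After step 2: ants at (2,0),(0,3),(1,0)
  0 0 2 1
  2 0 0 0
  2 0 0 0
  0 0 0 0
After step 3: ants at (1,0),(0,2),(2,0)
  0 0 3 0
  3 0 0 0
  3 0 0 0
  0 0 0 0
After step 4: ants at (2,0),(0,3),(1,0)
  0 0 2 1
  4 0 0 0
  4 0 0 0
  0 0 0 0
After step 5: ants at (1,0),(0,2),(2,0)
  0 0 3 0
  5 0 0 0
  5 0 0 0
  0 0 0 0

0 0 3 0
5 0 0 0
5 0 0 0
0 0 0 0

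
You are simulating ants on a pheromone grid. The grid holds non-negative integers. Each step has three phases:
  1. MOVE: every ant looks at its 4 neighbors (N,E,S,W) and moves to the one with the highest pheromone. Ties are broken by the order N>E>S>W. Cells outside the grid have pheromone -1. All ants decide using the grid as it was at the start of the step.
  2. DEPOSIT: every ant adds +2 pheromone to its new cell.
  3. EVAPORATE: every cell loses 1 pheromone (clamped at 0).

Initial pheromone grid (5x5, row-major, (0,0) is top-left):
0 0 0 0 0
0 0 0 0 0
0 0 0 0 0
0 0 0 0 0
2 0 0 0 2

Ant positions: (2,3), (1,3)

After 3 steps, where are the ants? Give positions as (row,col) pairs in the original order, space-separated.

Step 1: ant0:(2,3)->N->(1,3) | ant1:(1,3)->N->(0,3)
  grid max=1 at (0,3)
Step 2: ant0:(1,3)->N->(0,3) | ant1:(0,3)->S->(1,3)
  grid max=2 at (0,3)
Step 3: ant0:(0,3)->S->(1,3) | ant1:(1,3)->N->(0,3)
  grid max=3 at (0,3)

(1,3) (0,3)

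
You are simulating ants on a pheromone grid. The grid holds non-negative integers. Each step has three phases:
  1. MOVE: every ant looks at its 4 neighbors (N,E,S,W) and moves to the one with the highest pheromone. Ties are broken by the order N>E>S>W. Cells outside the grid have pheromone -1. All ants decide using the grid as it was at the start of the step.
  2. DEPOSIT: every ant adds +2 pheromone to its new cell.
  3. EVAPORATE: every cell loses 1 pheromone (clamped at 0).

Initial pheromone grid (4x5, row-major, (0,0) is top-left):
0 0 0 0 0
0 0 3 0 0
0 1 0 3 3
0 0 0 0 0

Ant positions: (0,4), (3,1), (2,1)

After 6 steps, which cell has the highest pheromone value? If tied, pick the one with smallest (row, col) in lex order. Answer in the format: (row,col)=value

Answer: (1,2)=7

Derivation:
Step 1: ant0:(0,4)->S->(1,4) | ant1:(3,1)->N->(2,1) | ant2:(2,1)->N->(1,1)
  grid max=2 at (1,2)
Step 2: ant0:(1,4)->S->(2,4) | ant1:(2,1)->N->(1,1) | ant2:(1,1)->E->(1,2)
  grid max=3 at (1,2)
Step 3: ant0:(2,4)->W->(2,3) | ant1:(1,1)->E->(1,2) | ant2:(1,2)->W->(1,1)
  grid max=4 at (1,2)
Step 4: ant0:(2,3)->E->(2,4) | ant1:(1,2)->W->(1,1) | ant2:(1,1)->E->(1,2)
  grid max=5 at (1,2)
Step 5: ant0:(2,4)->W->(2,3) | ant1:(1,1)->E->(1,2) | ant2:(1,2)->W->(1,1)
  grid max=6 at (1,2)
Step 6: ant0:(2,3)->E->(2,4) | ant1:(1,2)->W->(1,1) | ant2:(1,1)->E->(1,2)
  grid max=7 at (1,2)
Final grid:
  0 0 0 0 0
  0 6 7 0 0
  0 0 0 1 3
  0 0 0 0 0
Max pheromone 7 at (1,2)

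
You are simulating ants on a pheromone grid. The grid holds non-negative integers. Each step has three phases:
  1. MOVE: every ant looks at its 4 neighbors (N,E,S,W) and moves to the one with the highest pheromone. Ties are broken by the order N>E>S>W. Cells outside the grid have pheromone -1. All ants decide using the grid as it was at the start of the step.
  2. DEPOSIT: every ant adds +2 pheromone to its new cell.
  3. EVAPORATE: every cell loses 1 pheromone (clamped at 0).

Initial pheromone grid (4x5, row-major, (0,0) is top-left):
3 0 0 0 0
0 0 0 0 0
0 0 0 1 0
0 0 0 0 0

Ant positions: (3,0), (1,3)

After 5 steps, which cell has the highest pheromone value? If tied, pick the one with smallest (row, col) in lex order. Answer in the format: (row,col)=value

Step 1: ant0:(3,0)->N->(2,0) | ant1:(1,3)->S->(2,3)
  grid max=2 at (0,0)
Step 2: ant0:(2,0)->N->(1,0) | ant1:(2,3)->N->(1,3)
  grid max=1 at (0,0)
Step 3: ant0:(1,0)->N->(0,0) | ant1:(1,3)->S->(2,3)
  grid max=2 at (0,0)
Step 4: ant0:(0,0)->E->(0,1) | ant1:(2,3)->N->(1,3)
  grid max=1 at (0,0)
Step 5: ant0:(0,1)->W->(0,0) | ant1:(1,3)->S->(2,3)
  grid max=2 at (0,0)
Final grid:
  2 0 0 0 0
  0 0 0 0 0
  0 0 0 2 0
  0 0 0 0 0
Max pheromone 2 at (0,0)

Answer: (0,0)=2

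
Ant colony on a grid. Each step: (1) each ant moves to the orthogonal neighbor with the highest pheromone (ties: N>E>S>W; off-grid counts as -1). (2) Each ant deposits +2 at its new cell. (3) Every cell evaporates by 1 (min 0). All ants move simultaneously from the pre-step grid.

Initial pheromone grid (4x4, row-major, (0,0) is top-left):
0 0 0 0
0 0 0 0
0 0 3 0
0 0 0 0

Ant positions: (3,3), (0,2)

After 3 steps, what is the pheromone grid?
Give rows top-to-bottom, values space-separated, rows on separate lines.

After step 1: ants at (2,3),(0,3)
  0 0 0 1
  0 0 0 0
  0 0 2 1
  0 0 0 0
After step 2: ants at (2,2),(1,3)
  0 0 0 0
  0 0 0 1
  0 0 3 0
  0 0 0 0
After step 3: ants at (1,2),(0,3)
  0 0 0 1
  0 0 1 0
  0 0 2 0
  0 0 0 0

0 0 0 1
0 0 1 0
0 0 2 0
0 0 0 0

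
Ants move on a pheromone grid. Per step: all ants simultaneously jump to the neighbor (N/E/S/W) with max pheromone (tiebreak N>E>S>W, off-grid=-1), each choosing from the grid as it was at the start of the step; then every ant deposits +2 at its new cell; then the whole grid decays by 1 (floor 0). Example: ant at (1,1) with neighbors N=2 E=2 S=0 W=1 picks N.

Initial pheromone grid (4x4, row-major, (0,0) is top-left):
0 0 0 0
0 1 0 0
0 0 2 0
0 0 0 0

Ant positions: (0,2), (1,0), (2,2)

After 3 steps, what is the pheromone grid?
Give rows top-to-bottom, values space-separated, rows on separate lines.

After step 1: ants at (0,3),(1,1),(1,2)
  0 0 0 1
  0 2 1 0
  0 0 1 0
  0 0 0 0
After step 2: ants at (1,3),(1,2),(1,1)
  0 0 0 0
  0 3 2 1
  0 0 0 0
  0 0 0 0
After step 3: ants at (1,2),(1,1),(1,2)
  0 0 0 0
  0 4 5 0
  0 0 0 0
  0 0 0 0

0 0 0 0
0 4 5 0
0 0 0 0
0 0 0 0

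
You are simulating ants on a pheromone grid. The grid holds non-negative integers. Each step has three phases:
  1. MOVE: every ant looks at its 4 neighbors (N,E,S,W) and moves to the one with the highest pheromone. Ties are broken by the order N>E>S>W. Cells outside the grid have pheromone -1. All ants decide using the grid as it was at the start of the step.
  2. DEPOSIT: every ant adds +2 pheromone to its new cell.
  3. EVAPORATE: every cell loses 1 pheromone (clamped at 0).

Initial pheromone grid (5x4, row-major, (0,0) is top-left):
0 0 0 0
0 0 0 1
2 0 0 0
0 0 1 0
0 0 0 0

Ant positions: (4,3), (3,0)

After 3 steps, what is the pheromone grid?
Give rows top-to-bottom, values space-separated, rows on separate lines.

After step 1: ants at (3,3),(2,0)
  0 0 0 0
  0 0 0 0
  3 0 0 0
  0 0 0 1
  0 0 0 0
After step 2: ants at (2,3),(1,0)
  0 0 0 0
  1 0 0 0
  2 0 0 1
  0 0 0 0
  0 0 0 0
After step 3: ants at (1,3),(2,0)
  0 0 0 0
  0 0 0 1
  3 0 0 0
  0 0 0 0
  0 0 0 0

0 0 0 0
0 0 0 1
3 0 0 0
0 0 0 0
0 0 0 0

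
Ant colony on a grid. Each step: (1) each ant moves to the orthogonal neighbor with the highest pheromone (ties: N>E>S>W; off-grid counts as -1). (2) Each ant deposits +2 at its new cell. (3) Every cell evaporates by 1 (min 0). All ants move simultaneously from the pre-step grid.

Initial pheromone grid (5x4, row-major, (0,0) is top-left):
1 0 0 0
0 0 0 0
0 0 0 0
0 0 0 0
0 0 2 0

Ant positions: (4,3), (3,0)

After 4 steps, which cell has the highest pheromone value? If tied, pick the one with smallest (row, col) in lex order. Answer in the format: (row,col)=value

Answer: (4,2)=2

Derivation:
Step 1: ant0:(4,3)->W->(4,2) | ant1:(3,0)->N->(2,0)
  grid max=3 at (4,2)
Step 2: ant0:(4,2)->N->(3,2) | ant1:(2,0)->N->(1,0)
  grid max=2 at (4,2)
Step 3: ant0:(3,2)->S->(4,2) | ant1:(1,0)->N->(0,0)
  grid max=3 at (4,2)
Step 4: ant0:(4,2)->N->(3,2) | ant1:(0,0)->E->(0,1)
  grid max=2 at (4,2)
Final grid:
  0 1 0 0
  0 0 0 0
  0 0 0 0
  0 0 1 0
  0 0 2 0
Max pheromone 2 at (4,2)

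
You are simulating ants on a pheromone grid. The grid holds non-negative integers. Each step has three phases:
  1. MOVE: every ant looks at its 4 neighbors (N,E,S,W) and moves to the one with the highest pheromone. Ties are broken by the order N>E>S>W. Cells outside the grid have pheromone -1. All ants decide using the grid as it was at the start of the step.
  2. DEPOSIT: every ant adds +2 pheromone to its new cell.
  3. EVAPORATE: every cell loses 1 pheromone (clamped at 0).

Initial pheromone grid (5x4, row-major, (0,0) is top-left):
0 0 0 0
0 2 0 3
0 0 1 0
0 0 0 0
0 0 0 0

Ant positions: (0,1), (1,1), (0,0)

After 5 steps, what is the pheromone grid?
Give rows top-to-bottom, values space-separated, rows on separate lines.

After step 1: ants at (1,1),(0,1),(0,1)
  0 3 0 0
  0 3 0 2
  0 0 0 0
  0 0 0 0
  0 0 0 0
After step 2: ants at (0,1),(1,1),(1,1)
  0 4 0 0
  0 6 0 1
  0 0 0 0
  0 0 0 0
  0 0 0 0
After step 3: ants at (1,1),(0,1),(0,1)
  0 7 0 0
  0 7 0 0
  0 0 0 0
  0 0 0 0
  0 0 0 0
After step 4: ants at (0,1),(1,1),(1,1)
  0 8 0 0
  0 10 0 0
  0 0 0 0
  0 0 0 0
  0 0 0 0
After step 5: ants at (1,1),(0,1),(0,1)
  0 11 0 0
  0 11 0 0
  0 0 0 0
  0 0 0 0
  0 0 0 0

0 11 0 0
0 11 0 0
0 0 0 0
0 0 0 0
0 0 0 0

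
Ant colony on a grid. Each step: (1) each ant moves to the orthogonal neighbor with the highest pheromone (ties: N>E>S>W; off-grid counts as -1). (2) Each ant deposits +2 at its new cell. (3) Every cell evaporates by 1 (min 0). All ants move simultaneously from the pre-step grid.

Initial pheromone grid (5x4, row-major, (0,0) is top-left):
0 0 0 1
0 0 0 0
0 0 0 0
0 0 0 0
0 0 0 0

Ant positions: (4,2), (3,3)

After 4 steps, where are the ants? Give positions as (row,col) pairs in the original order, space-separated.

Step 1: ant0:(4,2)->N->(3,2) | ant1:(3,3)->N->(2,3)
  grid max=1 at (2,3)
Step 2: ant0:(3,2)->N->(2,2) | ant1:(2,3)->N->(1,3)
  grid max=1 at (1,3)
Step 3: ant0:(2,2)->N->(1,2) | ant1:(1,3)->N->(0,3)
  grid max=1 at (0,3)
Step 4: ant0:(1,2)->N->(0,2) | ant1:(0,3)->S->(1,3)
  grid max=1 at (0,2)

(0,2) (1,3)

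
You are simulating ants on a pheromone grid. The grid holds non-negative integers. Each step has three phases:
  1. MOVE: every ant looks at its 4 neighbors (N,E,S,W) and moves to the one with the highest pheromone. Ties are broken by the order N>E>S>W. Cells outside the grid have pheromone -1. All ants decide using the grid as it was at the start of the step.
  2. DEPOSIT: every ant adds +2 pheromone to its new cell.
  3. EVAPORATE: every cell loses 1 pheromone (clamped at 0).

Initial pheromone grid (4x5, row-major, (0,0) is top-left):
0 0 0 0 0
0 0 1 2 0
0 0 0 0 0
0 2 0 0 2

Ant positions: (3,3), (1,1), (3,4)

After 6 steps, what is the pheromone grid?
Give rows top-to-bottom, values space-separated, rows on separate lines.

After step 1: ants at (3,4),(1,2),(2,4)
  0 0 0 0 0
  0 0 2 1 0
  0 0 0 0 1
  0 1 0 0 3
After step 2: ants at (2,4),(1,3),(3,4)
  0 0 0 0 0
  0 0 1 2 0
  0 0 0 0 2
  0 0 0 0 4
After step 3: ants at (3,4),(1,2),(2,4)
  0 0 0 0 0
  0 0 2 1 0
  0 0 0 0 3
  0 0 0 0 5
After step 4: ants at (2,4),(1,3),(3,4)
  0 0 0 0 0
  0 0 1 2 0
  0 0 0 0 4
  0 0 0 0 6
After step 5: ants at (3,4),(1,2),(2,4)
  0 0 0 0 0
  0 0 2 1 0
  0 0 0 0 5
  0 0 0 0 7
After step 6: ants at (2,4),(1,3),(3,4)
  0 0 0 0 0
  0 0 1 2 0
  0 0 0 0 6
  0 0 0 0 8

0 0 0 0 0
0 0 1 2 0
0 0 0 0 6
0 0 0 0 8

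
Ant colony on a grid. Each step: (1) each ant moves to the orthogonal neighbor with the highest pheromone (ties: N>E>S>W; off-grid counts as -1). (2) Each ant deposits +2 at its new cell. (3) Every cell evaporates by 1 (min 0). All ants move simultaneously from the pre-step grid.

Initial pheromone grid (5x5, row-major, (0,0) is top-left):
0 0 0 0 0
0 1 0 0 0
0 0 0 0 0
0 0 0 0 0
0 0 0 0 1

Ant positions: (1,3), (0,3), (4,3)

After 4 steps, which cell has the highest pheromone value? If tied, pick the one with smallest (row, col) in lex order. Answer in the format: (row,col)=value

Answer: (0,3)=4

Derivation:
Step 1: ant0:(1,3)->N->(0,3) | ant1:(0,3)->E->(0,4) | ant2:(4,3)->E->(4,4)
  grid max=2 at (4,4)
Step 2: ant0:(0,3)->E->(0,4) | ant1:(0,4)->W->(0,3) | ant2:(4,4)->N->(3,4)
  grid max=2 at (0,3)
Step 3: ant0:(0,4)->W->(0,3) | ant1:(0,3)->E->(0,4) | ant2:(3,4)->S->(4,4)
  grid max=3 at (0,3)
Step 4: ant0:(0,3)->E->(0,4) | ant1:(0,4)->W->(0,3) | ant2:(4,4)->N->(3,4)
  grid max=4 at (0,3)
Final grid:
  0 0 0 4 4
  0 0 0 0 0
  0 0 0 0 0
  0 0 0 0 1
  0 0 0 0 1
Max pheromone 4 at (0,3)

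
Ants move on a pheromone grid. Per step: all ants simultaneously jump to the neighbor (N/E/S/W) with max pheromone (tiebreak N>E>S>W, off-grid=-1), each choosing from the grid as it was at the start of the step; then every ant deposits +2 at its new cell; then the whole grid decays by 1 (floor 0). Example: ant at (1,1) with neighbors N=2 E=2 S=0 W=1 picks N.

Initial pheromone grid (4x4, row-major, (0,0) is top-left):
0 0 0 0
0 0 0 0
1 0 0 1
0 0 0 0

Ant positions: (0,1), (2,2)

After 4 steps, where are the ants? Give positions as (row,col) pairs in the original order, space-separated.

Step 1: ant0:(0,1)->E->(0,2) | ant1:(2,2)->E->(2,3)
  grid max=2 at (2,3)
Step 2: ant0:(0,2)->E->(0,3) | ant1:(2,3)->N->(1,3)
  grid max=1 at (0,3)
Step 3: ant0:(0,3)->S->(1,3) | ant1:(1,3)->N->(0,3)
  grid max=2 at (0,3)
Step 4: ant0:(1,3)->N->(0,3) | ant1:(0,3)->S->(1,3)
  grid max=3 at (0,3)

(0,3) (1,3)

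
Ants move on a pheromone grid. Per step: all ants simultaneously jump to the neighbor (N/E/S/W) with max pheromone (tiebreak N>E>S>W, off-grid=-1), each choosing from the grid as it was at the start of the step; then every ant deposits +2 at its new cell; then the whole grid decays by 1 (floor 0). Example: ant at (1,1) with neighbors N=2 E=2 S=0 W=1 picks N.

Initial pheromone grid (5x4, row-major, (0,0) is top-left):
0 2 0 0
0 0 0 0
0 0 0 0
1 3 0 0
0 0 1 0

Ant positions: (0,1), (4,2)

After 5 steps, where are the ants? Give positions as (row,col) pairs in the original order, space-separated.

Step 1: ant0:(0,1)->E->(0,2) | ant1:(4,2)->N->(3,2)
  grid max=2 at (3,1)
Step 2: ant0:(0,2)->W->(0,1) | ant1:(3,2)->W->(3,1)
  grid max=3 at (3,1)
Step 3: ant0:(0,1)->E->(0,2) | ant1:(3,1)->N->(2,1)
  grid max=2 at (3,1)
Step 4: ant0:(0,2)->W->(0,1) | ant1:(2,1)->S->(3,1)
  grid max=3 at (3,1)
Step 5: ant0:(0,1)->E->(0,2) | ant1:(3,1)->N->(2,1)
  grid max=2 at (3,1)

(0,2) (2,1)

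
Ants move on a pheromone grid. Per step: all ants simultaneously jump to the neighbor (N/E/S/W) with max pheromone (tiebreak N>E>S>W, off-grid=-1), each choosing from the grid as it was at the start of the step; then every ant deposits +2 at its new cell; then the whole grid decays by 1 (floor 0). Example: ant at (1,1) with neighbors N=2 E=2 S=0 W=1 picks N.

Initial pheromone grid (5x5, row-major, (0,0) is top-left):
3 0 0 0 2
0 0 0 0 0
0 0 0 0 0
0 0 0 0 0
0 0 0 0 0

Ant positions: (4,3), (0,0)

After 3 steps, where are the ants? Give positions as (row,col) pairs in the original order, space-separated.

Step 1: ant0:(4,3)->N->(3,3) | ant1:(0,0)->E->(0,1)
  grid max=2 at (0,0)
Step 2: ant0:(3,3)->N->(2,3) | ant1:(0,1)->W->(0,0)
  grid max=3 at (0,0)
Step 3: ant0:(2,3)->N->(1,3) | ant1:(0,0)->E->(0,1)
  grid max=2 at (0,0)

(1,3) (0,1)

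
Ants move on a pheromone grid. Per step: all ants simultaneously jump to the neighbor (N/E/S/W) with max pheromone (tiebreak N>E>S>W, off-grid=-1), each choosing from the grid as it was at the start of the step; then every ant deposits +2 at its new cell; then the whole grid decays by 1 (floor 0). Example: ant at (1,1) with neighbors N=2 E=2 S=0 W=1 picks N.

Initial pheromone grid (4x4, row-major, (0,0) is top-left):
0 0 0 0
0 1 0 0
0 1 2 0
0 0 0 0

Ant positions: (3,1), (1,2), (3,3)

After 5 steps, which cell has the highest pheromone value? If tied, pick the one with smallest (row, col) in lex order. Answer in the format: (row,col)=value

Step 1: ant0:(3,1)->N->(2,1) | ant1:(1,2)->S->(2,2) | ant2:(3,3)->N->(2,3)
  grid max=3 at (2,2)
Step 2: ant0:(2,1)->E->(2,2) | ant1:(2,2)->W->(2,1) | ant2:(2,3)->W->(2,2)
  grid max=6 at (2,2)
Step 3: ant0:(2,2)->W->(2,1) | ant1:(2,1)->E->(2,2) | ant2:(2,2)->W->(2,1)
  grid max=7 at (2,2)
Step 4: ant0:(2,1)->E->(2,2) | ant1:(2,2)->W->(2,1) | ant2:(2,1)->E->(2,2)
  grid max=10 at (2,2)
Step 5: ant0:(2,2)->W->(2,1) | ant1:(2,1)->E->(2,2) | ant2:(2,2)->W->(2,1)
  grid max=11 at (2,2)
Final grid:
  0 0 0 0
  0 0 0 0
  0 10 11 0
  0 0 0 0
Max pheromone 11 at (2,2)

Answer: (2,2)=11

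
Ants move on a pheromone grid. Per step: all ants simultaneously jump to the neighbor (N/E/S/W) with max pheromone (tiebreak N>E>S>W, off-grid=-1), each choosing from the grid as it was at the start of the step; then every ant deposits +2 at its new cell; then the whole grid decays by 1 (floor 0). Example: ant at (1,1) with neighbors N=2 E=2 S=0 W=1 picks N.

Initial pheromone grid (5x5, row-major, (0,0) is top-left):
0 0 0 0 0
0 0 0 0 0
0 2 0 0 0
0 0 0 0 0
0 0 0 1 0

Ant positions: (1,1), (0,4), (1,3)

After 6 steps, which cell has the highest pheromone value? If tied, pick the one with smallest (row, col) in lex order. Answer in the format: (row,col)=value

Step 1: ant0:(1,1)->S->(2,1) | ant1:(0,4)->S->(1,4) | ant2:(1,3)->N->(0,3)
  grid max=3 at (2,1)
Step 2: ant0:(2,1)->N->(1,1) | ant1:(1,4)->N->(0,4) | ant2:(0,3)->E->(0,4)
  grid max=3 at (0,4)
Step 3: ant0:(1,1)->S->(2,1) | ant1:(0,4)->S->(1,4) | ant2:(0,4)->S->(1,4)
  grid max=3 at (1,4)
Step 4: ant0:(2,1)->N->(1,1) | ant1:(1,4)->N->(0,4) | ant2:(1,4)->N->(0,4)
  grid max=5 at (0,4)
Step 5: ant0:(1,1)->S->(2,1) | ant1:(0,4)->S->(1,4) | ant2:(0,4)->S->(1,4)
  grid max=5 at (1,4)
Step 6: ant0:(2,1)->N->(1,1) | ant1:(1,4)->N->(0,4) | ant2:(1,4)->N->(0,4)
  grid max=7 at (0,4)
Final grid:
  0 0 0 0 7
  0 1 0 0 4
  0 2 0 0 0
  0 0 0 0 0
  0 0 0 0 0
Max pheromone 7 at (0,4)

Answer: (0,4)=7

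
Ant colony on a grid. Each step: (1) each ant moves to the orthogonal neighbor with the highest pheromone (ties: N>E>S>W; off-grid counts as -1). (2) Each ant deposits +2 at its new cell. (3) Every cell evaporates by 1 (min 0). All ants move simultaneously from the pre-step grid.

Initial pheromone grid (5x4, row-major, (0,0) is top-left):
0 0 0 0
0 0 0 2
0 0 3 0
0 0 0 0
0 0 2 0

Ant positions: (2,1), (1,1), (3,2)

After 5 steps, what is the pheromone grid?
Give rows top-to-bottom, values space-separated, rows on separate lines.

After step 1: ants at (2,2),(0,1),(2,2)
  0 1 0 0
  0 0 0 1
  0 0 6 0
  0 0 0 0
  0 0 1 0
After step 2: ants at (1,2),(0,2),(1,2)
  0 0 1 0
  0 0 3 0
  0 0 5 0
  0 0 0 0
  0 0 0 0
After step 3: ants at (2,2),(1,2),(2,2)
  0 0 0 0
  0 0 4 0
  0 0 8 0
  0 0 0 0
  0 0 0 0
After step 4: ants at (1,2),(2,2),(1,2)
  0 0 0 0
  0 0 7 0
  0 0 9 0
  0 0 0 0
  0 0 0 0
After step 5: ants at (2,2),(1,2),(2,2)
  0 0 0 0
  0 0 8 0
  0 0 12 0
  0 0 0 0
  0 0 0 0

0 0 0 0
0 0 8 0
0 0 12 0
0 0 0 0
0 0 0 0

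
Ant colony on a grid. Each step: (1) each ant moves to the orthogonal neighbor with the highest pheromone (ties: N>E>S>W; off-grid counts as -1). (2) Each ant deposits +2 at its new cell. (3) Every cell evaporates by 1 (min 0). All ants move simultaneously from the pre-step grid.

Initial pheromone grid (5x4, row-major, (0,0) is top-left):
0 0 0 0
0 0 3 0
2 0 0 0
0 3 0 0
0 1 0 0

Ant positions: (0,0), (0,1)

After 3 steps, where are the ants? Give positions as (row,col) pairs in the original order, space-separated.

Step 1: ant0:(0,0)->E->(0,1) | ant1:(0,1)->E->(0,2)
  grid max=2 at (1,2)
Step 2: ant0:(0,1)->E->(0,2) | ant1:(0,2)->S->(1,2)
  grid max=3 at (1,2)
Step 3: ant0:(0,2)->S->(1,2) | ant1:(1,2)->N->(0,2)
  grid max=4 at (1,2)

(1,2) (0,2)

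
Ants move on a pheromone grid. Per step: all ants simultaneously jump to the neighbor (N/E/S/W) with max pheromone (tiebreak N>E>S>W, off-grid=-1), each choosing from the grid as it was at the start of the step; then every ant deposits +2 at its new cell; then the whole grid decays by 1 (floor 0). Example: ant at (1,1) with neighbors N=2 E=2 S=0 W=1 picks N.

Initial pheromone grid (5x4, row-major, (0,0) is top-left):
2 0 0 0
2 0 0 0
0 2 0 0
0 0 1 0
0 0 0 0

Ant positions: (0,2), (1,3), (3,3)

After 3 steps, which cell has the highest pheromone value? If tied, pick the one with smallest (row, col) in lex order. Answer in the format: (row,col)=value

Answer: (0,3)=5

Derivation:
Step 1: ant0:(0,2)->E->(0,3) | ant1:(1,3)->N->(0,3) | ant2:(3,3)->W->(3,2)
  grid max=3 at (0,3)
Step 2: ant0:(0,3)->S->(1,3) | ant1:(0,3)->S->(1,3) | ant2:(3,2)->N->(2,2)
  grid max=3 at (1,3)
Step 3: ant0:(1,3)->N->(0,3) | ant1:(1,3)->N->(0,3) | ant2:(2,2)->S->(3,2)
  grid max=5 at (0,3)
Final grid:
  0 0 0 5
  0 0 0 2
  0 0 0 0
  0 0 2 0
  0 0 0 0
Max pheromone 5 at (0,3)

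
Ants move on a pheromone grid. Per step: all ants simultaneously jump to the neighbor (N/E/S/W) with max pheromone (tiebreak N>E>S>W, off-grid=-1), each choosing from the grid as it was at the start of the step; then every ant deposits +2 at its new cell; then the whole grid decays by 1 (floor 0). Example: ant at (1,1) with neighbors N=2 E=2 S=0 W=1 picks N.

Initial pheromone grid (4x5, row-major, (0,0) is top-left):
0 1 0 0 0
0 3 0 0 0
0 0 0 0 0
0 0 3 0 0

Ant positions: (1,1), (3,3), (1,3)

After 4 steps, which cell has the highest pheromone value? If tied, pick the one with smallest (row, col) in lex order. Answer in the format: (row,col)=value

Step 1: ant0:(1,1)->N->(0,1) | ant1:(3,3)->W->(3,2) | ant2:(1,3)->N->(0,3)
  grid max=4 at (3,2)
Step 2: ant0:(0,1)->S->(1,1) | ant1:(3,2)->N->(2,2) | ant2:(0,3)->E->(0,4)
  grid max=3 at (1,1)
Step 3: ant0:(1,1)->N->(0,1) | ant1:(2,2)->S->(3,2) | ant2:(0,4)->S->(1,4)
  grid max=4 at (3,2)
Step 4: ant0:(0,1)->S->(1,1) | ant1:(3,2)->N->(2,2) | ant2:(1,4)->N->(0,4)
  grid max=3 at (1,1)
Final grid:
  0 1 0 0 1
  0 3 0 0 0
  0 0 1 0 0
  0 0 3 0 0
Max pheromone 3 at (1,1)

Answer: (1,1)=3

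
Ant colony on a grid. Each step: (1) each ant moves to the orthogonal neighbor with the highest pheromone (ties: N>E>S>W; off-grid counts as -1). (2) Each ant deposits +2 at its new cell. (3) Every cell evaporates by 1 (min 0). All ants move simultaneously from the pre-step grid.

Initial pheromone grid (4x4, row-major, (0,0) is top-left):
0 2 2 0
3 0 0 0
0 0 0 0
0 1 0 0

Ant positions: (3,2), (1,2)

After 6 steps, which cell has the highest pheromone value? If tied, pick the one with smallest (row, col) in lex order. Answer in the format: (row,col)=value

Step 1: ant0:(3,2)->W->(3,1) | ant1:(1,2)->N->(0,2)
  grid max=3 at (0,2)
Step 2: ant0:(3,1)->N->(2,1) | ant1:(0,2)->W->(0,1)
  grid max=2 at (0,1)
Step 3: ant0:(2,1)->S->(3,1) | ant1:(0,1)->E->(0,2)
  grid max=3 at (0,2)
Step 4: ant0:(3,1)->N->(2,1) | ant1:(0,2)->W->(0,1)
  grid max=2 at (0,1)
Step 5: ant0:(2,1)->S->(3,1) | ant1:(0,1)->E->(0,2)
  grid max=3 at (0,2)
Step 6: ant0:(3,1)->N->(2,1) | ant1:(0,2)->W->(0,1)
  grid max=2 at (0,1)
Final grid:
  0 2 2 0
  0 0 0 0
  0 1 0 0
  0 1 0 0
Max pheromone 2 at (0,1)

Answer: (0,1)=2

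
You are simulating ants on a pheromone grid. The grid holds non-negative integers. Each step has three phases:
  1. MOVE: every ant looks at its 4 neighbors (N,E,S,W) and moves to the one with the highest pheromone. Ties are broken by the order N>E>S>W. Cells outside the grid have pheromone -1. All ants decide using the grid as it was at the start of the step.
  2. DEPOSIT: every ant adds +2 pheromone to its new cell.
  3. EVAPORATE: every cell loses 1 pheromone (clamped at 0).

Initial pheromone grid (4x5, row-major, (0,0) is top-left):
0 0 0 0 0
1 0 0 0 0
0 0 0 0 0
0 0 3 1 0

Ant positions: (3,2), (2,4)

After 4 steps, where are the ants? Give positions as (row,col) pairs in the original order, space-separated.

Step 1: ant0:(3,2)->E->(3,3) | ant1:(2,4)->N->(1,4)
  grid max=2 at (3,2)
Step 2: ant0:(3,3)->W->(3,2) | ant1:(1,4)->N->(0,4)
  grid max=3 at (3,2)
Step 3: ant0:(3,2)->E->(3,3) | ant1:(0,4)->S->(1,4)
  grid max=2 at (3,2)
Step 4: ant0:(3,3)->W->(3,2) | ant1:(1,4)->N->(0,4)
  grid max=3 at (3,2)

(3,2) (0,4)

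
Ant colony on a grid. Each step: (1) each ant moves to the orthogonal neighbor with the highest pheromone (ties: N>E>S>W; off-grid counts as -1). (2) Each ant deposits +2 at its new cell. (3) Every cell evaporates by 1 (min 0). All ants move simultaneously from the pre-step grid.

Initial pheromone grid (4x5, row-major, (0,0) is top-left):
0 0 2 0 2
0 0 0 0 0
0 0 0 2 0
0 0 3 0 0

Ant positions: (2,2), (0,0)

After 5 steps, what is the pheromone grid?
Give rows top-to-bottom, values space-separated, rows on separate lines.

After step 1: ants at (3,2),(0,1)
  0 1 1 0 1
  0 0 0 0 0
  0 0 0 1 0
  0 0 4 0 0
After step 2: ants at (2,2),(0,2)
  0 0 2 0 0
  0 0 0 0 0
  0 0 1 0 0
  0 0 3 0 0
After step 3: ants at (3,2),(0,3)
  0 0 1 1 0
  0 0 0 0 0
  0 0 0 0 0
  0 0 4 0 0
After step 4: ants at (2,2),(0,2)
  0 0 2 0 0
  0 0 0 0 0
  0 0 1 0 0
  0 0 3 0 0
After step 5: ants at (3,2),(0,3)
  0 0 1 1 0
  0 0 0 0 0
  0 0 0 0 0
  0 0 4 0 0

0 0 1 1 0
0 0 0 0 0
0 0 0 0 0
0 0 4 0 0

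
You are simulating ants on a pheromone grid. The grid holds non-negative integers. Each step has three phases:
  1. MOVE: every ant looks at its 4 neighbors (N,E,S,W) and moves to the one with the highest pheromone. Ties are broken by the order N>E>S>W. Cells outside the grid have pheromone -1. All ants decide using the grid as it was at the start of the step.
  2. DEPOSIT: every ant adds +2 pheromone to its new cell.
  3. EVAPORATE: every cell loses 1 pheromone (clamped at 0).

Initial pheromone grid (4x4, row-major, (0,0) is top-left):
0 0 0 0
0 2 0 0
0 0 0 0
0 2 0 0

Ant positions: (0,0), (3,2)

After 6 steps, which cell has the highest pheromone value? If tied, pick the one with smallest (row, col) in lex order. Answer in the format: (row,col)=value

Answer: (1,1)=6

Derivation:
Step 1: ant0:(0,0)->E->(0,1) | ant1:(3,2)->W->(3,1)
  grid max=3 at (3,1)
Step 2: ant0:(0,1)->S->(1,1) | ant1:(3,1)->N->(2,1)
  grid max=2 at (1,1)
Step 3: ant0:(1,1)->S->(2,1) | ant1:(2,1)->N->(1,1)
  grid max=3 at (1,1)
Step 4: ant0:(2,1)->N->(1,1) | ant1:(1,1)->S->(2,1)
  grid max=4 at (1,1)
Step 5: ant0:(1,1)->S->(2,1) | ant1:(2,1)->N->(1,1)
  grid max=5 at (1,1)
Step 6: ant0:(2,1)->N->(1,1) | ant1:(1,1)->S->(2,1)
  grid max=6 at (1,1)
Final grid:
  0 0 0 0
  0 6 0 0
  0 5 0 0
  0 0 0 0
Max pheromone 6 at (1,1)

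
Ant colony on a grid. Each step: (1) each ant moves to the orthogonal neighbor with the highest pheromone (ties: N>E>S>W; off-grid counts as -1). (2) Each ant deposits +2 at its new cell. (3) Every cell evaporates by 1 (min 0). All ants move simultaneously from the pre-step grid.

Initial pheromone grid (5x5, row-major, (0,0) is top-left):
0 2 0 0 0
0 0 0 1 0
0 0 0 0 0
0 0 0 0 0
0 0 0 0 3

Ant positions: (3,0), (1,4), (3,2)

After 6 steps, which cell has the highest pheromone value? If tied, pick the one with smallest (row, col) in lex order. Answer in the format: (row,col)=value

Answer: (0,3)=7

Derivation:
Step 1: ant0:(3,0)->N->(2,0) | ant1:(1,4)->W->(1,3) | ant2:(3,2)->N->(2,2)
  grid max=2 at (1,3)
Step 2: ant0:(2,0)->N->(1,0) | ant1:(1,3)->N->(0,3) | ant2:(2,2)->N->(1,2)
  grid max=1 at (0,3)
Step 3: ant0:(1,0)->N->(0,0) | ant1:(0,3)->S->(1,3) | ant2:(1,2)->E->(1,3)
  grid max=4 at (1,3)
Step 4: ant0:(0,0)->E->(0,1) | ant1:(1,3)->N->(0,3) | ant2:(1,3)->N->(0,3)
  grid max=3 at (0,3)
Step 5: ant0:(0,1)->E->(0,2) | ant1:(0,3)->S->(1,3) | ant2:(0,3)->S->(1,3)
  grid max=6 at (1,3)
Step 6: ant0:(0,2)->E->(0,3) | ant1:(1,3)->N->(0,3) | ant2:(1,3)->N->(0,3)
  grid max=7 at (0,3)
Final grid:
  0 0 0 7 0
  0 0 0 5 0
  0 0 0 0 0
  0 0 0 0 0
  0 0 0 0 0
Max pheromone 7 at (0,3)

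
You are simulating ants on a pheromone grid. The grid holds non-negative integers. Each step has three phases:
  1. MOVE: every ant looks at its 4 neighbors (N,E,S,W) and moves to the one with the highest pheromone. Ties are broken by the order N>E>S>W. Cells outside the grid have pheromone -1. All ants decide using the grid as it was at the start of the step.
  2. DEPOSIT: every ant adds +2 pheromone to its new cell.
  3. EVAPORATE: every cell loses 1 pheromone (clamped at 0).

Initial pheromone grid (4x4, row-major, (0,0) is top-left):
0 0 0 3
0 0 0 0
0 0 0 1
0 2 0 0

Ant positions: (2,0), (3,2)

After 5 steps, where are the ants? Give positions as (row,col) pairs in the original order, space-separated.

Step 1: ant0:(2,0)->N->(1,0) | ant1:(3,2)->W->(3,1)
  grid max=3 at (3,1)
Step 2: ant0:(1,0)->N->(0,0) | ant1:(3,1)->N->(2,1)
  grid max=2 at (3,1)
Step 3: ant0:(0,0)->E->(0,1) | ant1:(2,1)->S->(3,1)
  grid max=3 at (3,1)
Step 4: ant0:(0,1)->E->(0,2) | ant1:(3,1)->N->(2,1)
  grid max=2 at (3,1)
Step 5: ant0:(0,2)->E->(0,3) | ant1:(2,1)->S->(3,1)
  grid max=3 at (3,1)

(0,3) (3,1)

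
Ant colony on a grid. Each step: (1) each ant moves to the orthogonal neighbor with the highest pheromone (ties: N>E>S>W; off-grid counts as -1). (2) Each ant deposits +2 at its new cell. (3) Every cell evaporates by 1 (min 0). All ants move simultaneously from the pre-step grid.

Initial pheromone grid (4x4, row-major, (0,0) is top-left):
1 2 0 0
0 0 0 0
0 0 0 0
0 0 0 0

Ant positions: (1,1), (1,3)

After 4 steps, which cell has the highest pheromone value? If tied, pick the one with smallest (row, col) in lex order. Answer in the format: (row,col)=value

Step 1: ant0:(1,1)->N->(0,1) | ant1:(1,3)->N->(0,3)
  grid max=3 at (0,1)
Step 2: ant0:(0,1)->E->(0,2) | ant1:(0,3)->S->(1,3)
  grid max=2 at (0,1)
Step 3: ant0:(0,2)->W->(0,1) | ant1:(1,3)->N->(0,3)
  grid max=3 at (0,1)
Step 4: ant0:(0,1)->E->(0,2) | ant1:(0,3)->S->(1,3)
  grid max=2 at (0,1)
Final grid:
  0 2 1 0
  0 0 0 1
  0 0 0 0
  0 0 0 0
Max pheromone 2 at (0,1)

Answer: (0,1)=2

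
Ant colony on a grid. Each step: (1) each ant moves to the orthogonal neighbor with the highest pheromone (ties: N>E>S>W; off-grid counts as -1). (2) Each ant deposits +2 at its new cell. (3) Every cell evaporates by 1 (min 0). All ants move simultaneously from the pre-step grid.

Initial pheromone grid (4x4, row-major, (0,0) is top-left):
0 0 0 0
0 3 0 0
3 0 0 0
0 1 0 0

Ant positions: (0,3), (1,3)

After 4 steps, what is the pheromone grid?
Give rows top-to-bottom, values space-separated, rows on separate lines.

After step 1: ants at (1,3),(0,3)
  0 0 0 1
  0 2 0 1
  2 0 0 0
  0 0 0 0
After step 2: ants at (0,3),(1,3)
  0 0 0 2
  0 1 0 2
  1 0 0 0
  0 0 0 0
After step 3: ants at (1,3),(0,3)
  0 0 0 3
  0 0 0 3
  0 0 0 0
  0 0 0 0
After step 4: ants at (0,3),(1,3)
  0 0 0 4
  0 0 0 4
  0 0 0 0
  0 0 0 0

0 0 0 4
0 0 0 4
0 0 0 0
0 0 0 0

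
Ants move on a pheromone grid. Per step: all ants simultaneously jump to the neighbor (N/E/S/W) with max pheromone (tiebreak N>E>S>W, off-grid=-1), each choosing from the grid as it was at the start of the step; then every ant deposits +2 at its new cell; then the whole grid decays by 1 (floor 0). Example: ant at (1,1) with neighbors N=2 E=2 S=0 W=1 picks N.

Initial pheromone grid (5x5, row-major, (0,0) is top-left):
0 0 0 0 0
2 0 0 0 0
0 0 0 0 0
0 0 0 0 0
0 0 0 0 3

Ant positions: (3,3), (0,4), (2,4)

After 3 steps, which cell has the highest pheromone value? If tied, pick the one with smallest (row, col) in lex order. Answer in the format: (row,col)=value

Step 1: ant0:(3,3)->N->(2,3) | ant1:(0,4)->S->(1,4) | ant2:(2,4)->N->(1,4)
  grid max=3 at (1,4)
Step 2: ant0:(2,3)->N->(1,3) | ant1:(1,4)->N->(0,4) | ant2:(1,4)->N->(0,4)
  grid max=3 at (0,4)
Step 3: ant0:(1,3)->E->(1,4) | ant1:(0,4)->S->(1,4) | ant2:(0,4)->S->(1,4)
  grid max=7 at (1,4)
Final grid:
  0 0 0 0 2
  0 0 0 0 7
  0 0 0 0 0
  0 0 0 0 0
  0 0 0 0 0
Max pheromone 7 at (1,4)

Answer: (1,4)=7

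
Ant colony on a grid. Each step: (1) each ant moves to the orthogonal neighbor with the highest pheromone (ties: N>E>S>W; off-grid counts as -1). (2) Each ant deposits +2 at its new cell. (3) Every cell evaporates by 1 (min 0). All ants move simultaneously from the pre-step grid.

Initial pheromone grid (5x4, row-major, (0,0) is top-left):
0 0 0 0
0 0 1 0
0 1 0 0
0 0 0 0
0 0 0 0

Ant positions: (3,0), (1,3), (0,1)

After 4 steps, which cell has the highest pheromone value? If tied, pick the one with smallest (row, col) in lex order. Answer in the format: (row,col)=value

Step 1: ant0:(3,0)->N->(2,0) | ant1:(1,3)->W->(1,2) | ant2:(0,1)->E->(0,2)
  grid max=2 at (1,2)
Step 2: ant0:(2,0)->N->(1,0) | ant1:(1,2)->N->(0,2) | ant2:(0,2)->S->(1,2)
  grid max=3 at (1,2)
Step 3: ant0:(1,0)->N->(0,0) | ant1:(0,2)->S->(1,2) | ant2:(1,2)->N->(0,2)
  grid max=4 at (1,2)
Step 4: ant0:(0,0)->E->(0,1) | ant1:(1,2)->N->(0,2) | ant2:(0,2)->S->(1,2)
  grid max=5 at (1,2)
Final grid:
  0 1 4 0
  0 0 5 0
  0 0 0 0
  0 0 0 0
  0 0 0 0
Max pheromone 5 at (1,2)

Answer: (1,2)=5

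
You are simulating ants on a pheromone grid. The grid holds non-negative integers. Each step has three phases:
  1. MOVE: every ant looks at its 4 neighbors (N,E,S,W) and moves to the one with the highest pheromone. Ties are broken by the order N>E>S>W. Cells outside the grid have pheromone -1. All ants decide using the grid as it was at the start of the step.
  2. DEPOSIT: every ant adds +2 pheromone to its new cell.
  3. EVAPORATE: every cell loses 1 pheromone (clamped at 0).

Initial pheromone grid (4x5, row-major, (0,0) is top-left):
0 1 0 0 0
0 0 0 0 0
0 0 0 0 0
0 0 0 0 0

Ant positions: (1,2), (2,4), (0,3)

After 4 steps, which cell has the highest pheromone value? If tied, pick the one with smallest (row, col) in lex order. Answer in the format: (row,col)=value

Step 1: ant0:(1,2)->N->(0,2) | ant1:(2,4)->N->(1,4) | ant2:(0,3)->E->(0,4)
  grid max=1 at (0,2)
Step 2: ant0:(0,2)->E->(0,3) | ant1:(1,4)->N->(0,4) | ant2:(0,4)->S->(1,4)
  grid max=2 at (0,4)
Step 3: ant0:(0,3)->E->(0,4) | ant1:(0,4)->S->(1,4) | ant2:(1,4)->N->(0,4)
  grid max=5 at (0,4)
Step 4: ant0:(0,4)->S->(1,4) | ant1:(1,4)->N->(0,4) | ant2:(0,4)->S->(1,4)
  grid max=6 at (0,4)
Final grid:
  0 0 0 0 6
  0 0 0 0 6
  0 0 0 0 0
  0 0 0 0 0
Max pheromone 6 at (0,4)

Answer: (0,4)=6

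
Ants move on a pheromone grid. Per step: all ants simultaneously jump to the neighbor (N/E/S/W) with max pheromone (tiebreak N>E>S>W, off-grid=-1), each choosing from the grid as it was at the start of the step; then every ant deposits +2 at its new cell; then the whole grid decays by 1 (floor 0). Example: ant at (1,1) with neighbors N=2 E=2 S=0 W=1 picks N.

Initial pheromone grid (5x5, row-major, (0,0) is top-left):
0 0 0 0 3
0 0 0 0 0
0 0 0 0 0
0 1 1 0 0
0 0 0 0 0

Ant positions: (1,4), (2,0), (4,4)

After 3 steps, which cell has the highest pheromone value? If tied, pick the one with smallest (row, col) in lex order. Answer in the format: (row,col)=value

Answer: (0,4)=4

Derivation:
Step 1: ant0:(1,4)->N->(0,4) | ant1:(2,0)->N->(1,0) | ant2:(4,4)->N->(3,4)
  grid max=4 at (0,4)
Step 2: ant0:(0,4)->S->(1,4) | ant1:(1,0)->N->(0,0) | ant2:(3,4)->N->(2,4)
  grid max=3 at (0,4)
Step 3: ant0:(1,4)->N->(0,4) | ant1:(0,0)->E->(0,1) | ant2:(2,4)->N->(1,4)
  grid max=4 at (0,4)
Final grid:
  0 1 0 0 4
  0 0 0 0 2
  0 0 0 0 0
  0 0 0 0 0
  0 0 0 0 0
Max pheromone 4 at (0,4)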